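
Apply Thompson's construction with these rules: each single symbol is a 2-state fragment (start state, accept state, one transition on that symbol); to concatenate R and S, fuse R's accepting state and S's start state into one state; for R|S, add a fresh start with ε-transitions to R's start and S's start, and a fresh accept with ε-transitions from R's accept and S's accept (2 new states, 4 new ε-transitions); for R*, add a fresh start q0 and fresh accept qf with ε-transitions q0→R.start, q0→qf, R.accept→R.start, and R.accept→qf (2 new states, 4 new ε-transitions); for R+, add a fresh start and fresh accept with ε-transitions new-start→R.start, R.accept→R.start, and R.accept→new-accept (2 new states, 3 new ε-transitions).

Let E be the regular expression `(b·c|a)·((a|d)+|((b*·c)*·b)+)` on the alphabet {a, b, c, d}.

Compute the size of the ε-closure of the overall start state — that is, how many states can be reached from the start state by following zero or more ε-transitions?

3

Work bottom-up. For each fragment F, track |ε-closure(F.start)| and whether F's accept lies in that closure (i.e. whether F accepts ε). A single-symbol fragment has closure size 1 and does not accept ε.
  b·c : same as the first factor's closure: |closure| = 1
  b·c|a : |closure| = 1 + 1 + 1 = 3 (the new accept is not ε-reachable since no branch accepts ε)
  a|d : new start ε-reaches every alternative's start; none of them accept ε, so the new accept is not reached: |closure| = 1 + 1 + 1 = 3
  (a|d)+ : |closure| = 1 + 3 = 4 (the body doesn't accept ε, so the new accept is not reached)
  b* : the star's fresh start ε-reaches both the body's start and the fresh accept: |closure| = 2 + 1 = 3
  b*·c : |closure| = 3 + (1−1) = 3 (closure spills across the concat boundary because the left factor accepts ε)
  (b*·c)* : |closure| = 1 (new start) + 3 (body) + 1 (new accept) = 5
  (b*·c)*·b : |closure| = 5 + (1−1) = 5 (closure spills across the concat boundary because the left factor accepts ε)
  ((b*·c)*·b)+ : |closure| = 1 + 5 = 6 (the body doesn't accept ε, so the new accept is not reached)
  (a|d)+|((b*·c)*·b)+ : new start ε-reaches every alternative's start; none of them accept ε, so the new accept is not reached: |closure| = 1 + 4 + 6 = 11
  (b·c|a)·((a|d)+|((b*·c)*·b)+) : |closure| equals the left operand's closure size = 3 (its accept is not ε-reachable, so the closure stops there)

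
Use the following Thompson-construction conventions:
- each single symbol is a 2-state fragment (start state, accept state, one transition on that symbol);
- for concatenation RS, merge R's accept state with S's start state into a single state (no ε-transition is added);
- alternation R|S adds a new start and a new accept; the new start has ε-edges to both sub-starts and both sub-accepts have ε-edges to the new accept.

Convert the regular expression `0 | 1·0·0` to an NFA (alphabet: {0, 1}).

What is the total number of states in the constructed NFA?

Bottom-up over the parse tree:
Each of the 4 symbol leaves contributes a 2-state fragment.
  1·0·0 : 4 states
  0 | 1·0·0 : 8 states

8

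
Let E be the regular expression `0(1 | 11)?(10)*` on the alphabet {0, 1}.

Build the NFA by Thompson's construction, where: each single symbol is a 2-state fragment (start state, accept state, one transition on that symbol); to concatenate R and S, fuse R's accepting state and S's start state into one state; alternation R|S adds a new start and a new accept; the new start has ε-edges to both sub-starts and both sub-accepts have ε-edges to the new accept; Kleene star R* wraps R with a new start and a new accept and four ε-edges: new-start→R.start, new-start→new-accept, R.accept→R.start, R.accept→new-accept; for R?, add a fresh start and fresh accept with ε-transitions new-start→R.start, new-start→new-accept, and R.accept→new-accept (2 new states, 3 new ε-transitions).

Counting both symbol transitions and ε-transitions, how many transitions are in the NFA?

17

Recursing over subexpressions:
Each of the 6 symbol leaves contributes 1 transition (1 symbol, 0 ε).
  11 — 2 transitions (2 symbol, 0 ε)
  1 | 11 — 7 transitions (3 symbol, 4 ε)
  (1 | 11)? — 10 transitions (3 symbol, 7 ε)
  10 — 2 transitions (2 symbol, 0 ε)
  (10)* — 6 transitions (2 symbol, 4 ε)
  0(1 | 11)?(10)* — 17 transitions (6 symbol, 11 ε)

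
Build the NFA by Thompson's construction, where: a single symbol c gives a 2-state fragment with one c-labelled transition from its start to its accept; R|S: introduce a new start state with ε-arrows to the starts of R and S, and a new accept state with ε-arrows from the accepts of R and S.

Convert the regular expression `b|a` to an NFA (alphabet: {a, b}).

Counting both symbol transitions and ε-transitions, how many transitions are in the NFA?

Building bottom-up:
Each of the 2 symbol leaves contributes 1 transition (1 symbol, 0 ε).
  b|a = 6 transitions (2 symbol, 4 ε)

6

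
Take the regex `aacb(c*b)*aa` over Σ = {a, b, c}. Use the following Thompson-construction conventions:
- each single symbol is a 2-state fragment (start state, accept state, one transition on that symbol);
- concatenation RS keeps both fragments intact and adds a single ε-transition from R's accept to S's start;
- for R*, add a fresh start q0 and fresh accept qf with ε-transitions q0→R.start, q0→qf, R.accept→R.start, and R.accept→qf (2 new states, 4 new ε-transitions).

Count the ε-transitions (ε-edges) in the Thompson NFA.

Recursing over subexpressions:
Each of the 8 symbol leaves contributes 0 ε-transitions.
  c* = 4 ε-transitions
  c*b = 5 ε-transitions
  (c*b)* = 9 ε-transitions
  aacb(c*b)*aa = 15 ε-transitions

15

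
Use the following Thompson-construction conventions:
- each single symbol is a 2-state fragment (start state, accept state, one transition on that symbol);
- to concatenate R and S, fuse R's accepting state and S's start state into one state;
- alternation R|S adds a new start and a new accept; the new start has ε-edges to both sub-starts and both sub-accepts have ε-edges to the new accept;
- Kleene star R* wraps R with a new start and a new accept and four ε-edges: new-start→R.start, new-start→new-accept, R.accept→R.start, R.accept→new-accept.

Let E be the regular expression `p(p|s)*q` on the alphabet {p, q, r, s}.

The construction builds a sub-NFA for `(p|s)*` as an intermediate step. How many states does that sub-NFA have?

Fragment for `(p|s)*`:
Each of the 2 symbol leaves contributes a 2-state fragment.
  p|s : 6 states
  (p|s)* : 8 states

8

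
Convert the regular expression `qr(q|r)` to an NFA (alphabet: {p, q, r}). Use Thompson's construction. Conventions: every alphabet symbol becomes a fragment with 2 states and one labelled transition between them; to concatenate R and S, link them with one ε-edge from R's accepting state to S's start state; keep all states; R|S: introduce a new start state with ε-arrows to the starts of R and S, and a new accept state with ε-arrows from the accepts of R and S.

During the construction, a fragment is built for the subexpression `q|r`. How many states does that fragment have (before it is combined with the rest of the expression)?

Fragment for `q|r`:
Each of the 2 symbol leaves contributes a 2-state fragment.
  q|r → 6 states

6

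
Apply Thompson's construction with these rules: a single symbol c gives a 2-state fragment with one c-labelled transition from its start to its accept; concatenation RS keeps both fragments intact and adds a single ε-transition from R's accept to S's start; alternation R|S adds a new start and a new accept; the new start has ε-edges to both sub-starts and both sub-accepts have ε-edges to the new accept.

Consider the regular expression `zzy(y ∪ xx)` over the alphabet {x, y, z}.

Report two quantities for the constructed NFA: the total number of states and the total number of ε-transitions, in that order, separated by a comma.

By structural recursion:
Each of the 6 symbol leaves contributes 2 states and 0 ε-transitions.
  xx → 4 states, 1 ε-transition
  y ∪ xx → 8 states, 5 ε-transitions
  zzy(y ∪ xx) → 14 states, 8 ε-transitions

14, 8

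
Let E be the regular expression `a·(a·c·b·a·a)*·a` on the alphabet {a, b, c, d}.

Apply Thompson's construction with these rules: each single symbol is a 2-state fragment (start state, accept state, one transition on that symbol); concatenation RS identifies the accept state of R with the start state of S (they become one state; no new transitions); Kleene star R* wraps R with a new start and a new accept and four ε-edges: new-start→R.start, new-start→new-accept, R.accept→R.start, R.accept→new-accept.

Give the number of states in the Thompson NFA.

10

Building bottom-up:
Each of the 7 symbol leaves contributes a 2-state fragment.
  a·c·b·a·a = 6 states
  (a·c·b·a·a)* = 8 states
  a·(a·c·b·a·a)*·a = 10 states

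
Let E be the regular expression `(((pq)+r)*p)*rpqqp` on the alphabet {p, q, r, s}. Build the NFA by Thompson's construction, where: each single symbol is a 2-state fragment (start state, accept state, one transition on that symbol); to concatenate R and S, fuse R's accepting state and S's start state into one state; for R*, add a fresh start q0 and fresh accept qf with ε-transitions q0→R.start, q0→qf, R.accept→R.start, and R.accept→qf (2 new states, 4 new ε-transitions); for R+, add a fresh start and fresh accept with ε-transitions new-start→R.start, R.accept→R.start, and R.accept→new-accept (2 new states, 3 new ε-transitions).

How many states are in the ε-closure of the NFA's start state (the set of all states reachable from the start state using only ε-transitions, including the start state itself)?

6

Let C(F) = |ε-closure(F.start)| within fragment F, and note whether F accepts ε. Symbol fragments have C = 1 and do not accept ε. Then:
  pq — same as the first factor's closure: C = 1
  (pq)+ — new start ε-reaches only the body's start; the new accept needs a symbol first: C = 1 + 1 = 2
  (pq)+r — C equals the left operand's closure size = 2 (its accept is not ε-reachable, so the closure stops there)
  ((pq)+r)* — new start has ε-edges to the inner start and to the new accept, so C = 2 + 2 = 4
  ((pq)+r)*p — C = 4 + (1−1) = 4 (closure spills across the concat boundary because the left factor accepts ε)
  (((pq)+r)*p)* — C = 1 (new start) + 4 (body) + 1 (new accept) = 6
  (((pq)+r)*p)*rpqqp — C = 6 + (1−1) = 6 (closure spills across the concat boundary because the left factor accepts ε)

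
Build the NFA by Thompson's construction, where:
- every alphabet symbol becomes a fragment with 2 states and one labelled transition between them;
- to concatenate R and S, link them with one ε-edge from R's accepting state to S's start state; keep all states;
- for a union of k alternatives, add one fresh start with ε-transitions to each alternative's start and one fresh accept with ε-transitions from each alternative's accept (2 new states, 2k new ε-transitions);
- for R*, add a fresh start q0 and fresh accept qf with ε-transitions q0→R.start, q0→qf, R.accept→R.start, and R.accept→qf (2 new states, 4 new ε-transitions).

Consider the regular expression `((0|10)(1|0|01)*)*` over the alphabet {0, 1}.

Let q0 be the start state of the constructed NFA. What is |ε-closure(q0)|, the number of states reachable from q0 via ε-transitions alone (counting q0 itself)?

Work bottom-up. For each fragment F, track |ε-closure(F.start)| and whether F's accept lies in that closure (i.e. whether F accepts ε). A single-symbol fragment has closure size 1 and does not accept ε.
  10 → |ε-closure| equals the left operand's closure size = 1 (its accept is not ε-reachable, so the closure stops there)
  0|10 → |ε-closure| = 1 + 1 + 1 = 3 (the new accept is not ε-reachable since no branch accepts ε)
  01 → same as the first factor's closure: |ε-closure| = 1
  1|0|01 → |ε-closure| = 1 + 1 + 1 + 1 = 4 (the new accept is not ε-reachable since no branch accepts ε)
  (1|0|01)* → the star's fresh start ε-reaches both the body's start and the fresh accept: |ε-closure| = 2 + 4 = 6
  (0|10)(1|0|01)* → |ε-closure| equals the left operand's closure size = 3 (its accept is not ε-reachable, so the closure stops there)
  ((0|10)(1|0|01)*)* → |ε-closure| = 1 (new start) + 3 (body) + 1 (new accept) = 5

5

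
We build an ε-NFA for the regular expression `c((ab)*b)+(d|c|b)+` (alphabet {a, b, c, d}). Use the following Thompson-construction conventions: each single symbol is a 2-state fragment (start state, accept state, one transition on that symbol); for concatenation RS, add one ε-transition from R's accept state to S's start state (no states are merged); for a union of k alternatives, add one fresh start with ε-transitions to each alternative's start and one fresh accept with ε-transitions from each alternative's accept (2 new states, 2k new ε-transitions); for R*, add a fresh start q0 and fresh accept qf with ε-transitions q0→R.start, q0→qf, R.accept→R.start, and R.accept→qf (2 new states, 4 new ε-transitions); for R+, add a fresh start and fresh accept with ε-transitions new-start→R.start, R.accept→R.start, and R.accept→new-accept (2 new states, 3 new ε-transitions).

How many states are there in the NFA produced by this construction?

Recursing over subexpressions:
Each of the 7 symbol leaves contributes a 2-state fragment.
  ab — 4 states
  (ab)* — 6 states
  (ab)*b — 8 states
  ((ab)*b)+ — 10 states
  d|c|b — 8 states
  (d|c|b)+ — 10 states
  c((ab)*b)+(d|c|b)+ — 22 states

22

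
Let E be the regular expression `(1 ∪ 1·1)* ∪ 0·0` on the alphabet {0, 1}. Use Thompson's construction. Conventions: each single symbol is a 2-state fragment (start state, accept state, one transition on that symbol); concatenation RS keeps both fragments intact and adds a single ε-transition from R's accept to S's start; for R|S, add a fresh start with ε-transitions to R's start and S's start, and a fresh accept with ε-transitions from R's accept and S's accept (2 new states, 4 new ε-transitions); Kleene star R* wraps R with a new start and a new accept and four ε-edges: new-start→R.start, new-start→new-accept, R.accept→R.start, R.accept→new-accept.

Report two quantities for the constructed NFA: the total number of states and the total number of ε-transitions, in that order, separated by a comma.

Bottom-up over the parse tree:
Each of the 5 symbol leaves contributes 2 states and 0 ε-transitions.
  1·1 = 4 states, 1 ε-transition
  1 ∪ 1·1 = 8 states, 5 ε-transitions
  (1 ∪ 1·1)* = 10 states, 9 ε-transitions
  0·0 = 4 states, 1 ε-transition
  (1 ∪ 1·1)* ∪ 0·0 = 16 states, 14 ε-transitions

16, 14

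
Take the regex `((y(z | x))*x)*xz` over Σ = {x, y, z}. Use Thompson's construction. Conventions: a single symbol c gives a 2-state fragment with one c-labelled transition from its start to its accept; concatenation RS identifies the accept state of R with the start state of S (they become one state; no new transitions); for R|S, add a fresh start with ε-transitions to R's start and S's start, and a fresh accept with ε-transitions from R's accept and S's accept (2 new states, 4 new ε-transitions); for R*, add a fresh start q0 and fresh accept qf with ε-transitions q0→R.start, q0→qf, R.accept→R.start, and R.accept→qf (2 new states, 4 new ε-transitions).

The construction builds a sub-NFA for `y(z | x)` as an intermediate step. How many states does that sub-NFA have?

Fragment for `y(z | x)`:
Each of the 3 symbol leaves contributes a 2-state fragment.
  z | x : 6 states
  y(z | x) : 7 states

7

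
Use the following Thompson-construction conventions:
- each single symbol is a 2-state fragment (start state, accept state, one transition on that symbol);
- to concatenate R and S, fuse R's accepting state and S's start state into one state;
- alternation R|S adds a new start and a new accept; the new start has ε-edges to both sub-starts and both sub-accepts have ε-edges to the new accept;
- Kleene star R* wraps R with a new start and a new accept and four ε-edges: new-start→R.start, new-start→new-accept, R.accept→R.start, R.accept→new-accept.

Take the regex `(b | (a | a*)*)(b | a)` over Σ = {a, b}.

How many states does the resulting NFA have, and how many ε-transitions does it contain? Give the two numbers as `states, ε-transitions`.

Bottom-up over the parse tree:
Each of the 5 symbol leaves contributes 2 states and 0 ε-transitions.
  a* → 4 states, 4 ε-transitions
  a | a* → 8 states, 8 ε-transitions
  (a | a*)* → 10 states, 12 ε-transitions
  b | (a | a*)* → 14 states, 16 ε-transitions
  b | a → 6 states, 4 ε-transitions
  (b | (a | a*)*)(b | a) → 19 states, 20 ε-transitions

19, 20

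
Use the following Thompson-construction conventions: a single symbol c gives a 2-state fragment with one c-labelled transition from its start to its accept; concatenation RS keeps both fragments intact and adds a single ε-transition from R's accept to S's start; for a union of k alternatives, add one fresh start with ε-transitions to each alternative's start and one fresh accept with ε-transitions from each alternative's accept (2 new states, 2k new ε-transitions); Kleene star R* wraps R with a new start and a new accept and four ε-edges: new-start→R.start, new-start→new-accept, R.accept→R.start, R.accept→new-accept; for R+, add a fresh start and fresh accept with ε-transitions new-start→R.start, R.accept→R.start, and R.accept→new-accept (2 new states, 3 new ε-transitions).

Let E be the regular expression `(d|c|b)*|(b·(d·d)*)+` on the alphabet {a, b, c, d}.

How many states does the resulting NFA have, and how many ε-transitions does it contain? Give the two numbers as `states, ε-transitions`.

22, 23

By structural recursion:
Each of the 6 symbol leaves contributes 2 states and 0 ε-transitions.
  d|c|b = 8 states, 6 ε-transitions
  (d|c|b)* = 10 states, 10 ε-transitions
  d·d = 4 states, 1 ε-transition
  (d·d)* = 6 states, 5 ε-transitions
  b·(d·d)* = 8 states, 6 ε-transitions
  (b·(d·d)*)+ = 10 states, 9 ε-transitions
  (d|c|b)*|(b·(d·d)*)+ = 22 states, 23 ε-transitions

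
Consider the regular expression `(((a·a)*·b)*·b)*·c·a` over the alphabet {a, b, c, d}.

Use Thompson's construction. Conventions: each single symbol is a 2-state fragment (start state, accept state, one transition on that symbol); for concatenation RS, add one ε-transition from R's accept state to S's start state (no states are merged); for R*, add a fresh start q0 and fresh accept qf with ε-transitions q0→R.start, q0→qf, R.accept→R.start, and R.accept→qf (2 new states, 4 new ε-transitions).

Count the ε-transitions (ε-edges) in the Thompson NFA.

17

By structural recursion:
Each of the 6 symbol leaves contributes 0 ε-transitions.
  a·a — 1 ε-transition
  (a·a)* — 5 ε-transitions
  (a·a)*·b — 6 ε-transitions
  ((a·a)*·b)* — 10 ε-transitions
  ((a·a)*·b)*·b — 11 ε-transitions
  (((a·a)*·b)*·b)* — 15 ε-transitions
  (((a·a)*·b)*·b)*·c·a — 17 ε-transitions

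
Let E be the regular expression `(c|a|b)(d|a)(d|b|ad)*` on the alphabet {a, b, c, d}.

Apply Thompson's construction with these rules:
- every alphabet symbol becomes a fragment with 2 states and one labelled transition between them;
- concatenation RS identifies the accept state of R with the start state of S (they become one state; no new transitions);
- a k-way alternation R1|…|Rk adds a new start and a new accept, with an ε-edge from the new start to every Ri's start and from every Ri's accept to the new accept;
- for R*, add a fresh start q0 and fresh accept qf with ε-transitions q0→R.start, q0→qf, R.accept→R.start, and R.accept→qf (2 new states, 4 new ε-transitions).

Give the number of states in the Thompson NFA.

23

By structural recursion:
Each of the 9 symbol leaves contributes a 2-state fragment.
  c|a|b = 8 states
  d|a = 6 states
  ad = 3 states
  d|b|ad = 9 states
  (d|b|ad)* = 11 states
  (c|a|b)(d|a)(d|b|ad)* = 23 states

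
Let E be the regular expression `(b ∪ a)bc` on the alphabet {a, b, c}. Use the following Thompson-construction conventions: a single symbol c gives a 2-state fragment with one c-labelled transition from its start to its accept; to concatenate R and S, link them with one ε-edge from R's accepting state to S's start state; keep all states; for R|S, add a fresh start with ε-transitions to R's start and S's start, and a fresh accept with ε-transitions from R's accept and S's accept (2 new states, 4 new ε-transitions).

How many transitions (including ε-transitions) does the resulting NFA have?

10

Recursing over subexpressions:
Each of the 4 symbol leaves contributes 1 transition (1 symbol, 0 ε).
  b ∪ a : 6 transitions (2 symbol, 4 ε)
  (b ∪ a)bc : 10 transitions (4 symbol, 6 ε)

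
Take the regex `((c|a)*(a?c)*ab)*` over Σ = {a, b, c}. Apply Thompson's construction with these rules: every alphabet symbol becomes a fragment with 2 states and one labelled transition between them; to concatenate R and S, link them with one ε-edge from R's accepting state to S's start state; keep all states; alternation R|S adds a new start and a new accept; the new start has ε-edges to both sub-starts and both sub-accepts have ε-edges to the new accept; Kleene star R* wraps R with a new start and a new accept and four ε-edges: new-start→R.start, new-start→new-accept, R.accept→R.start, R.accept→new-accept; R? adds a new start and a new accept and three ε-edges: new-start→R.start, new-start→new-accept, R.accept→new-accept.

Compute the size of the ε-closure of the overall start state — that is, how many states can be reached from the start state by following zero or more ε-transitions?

Work bottom-up. For each fragment F, track |ε-closure(F.start)| and whether F's accept lies in that closure (i.e. whether F accepts ε). A single-symbol fragment has closure size 1 and does not accept ε.
  c|a → C = 1 + 1 + 1 = 3 (the new accept is not ε-reachable since no branch accepts ε)
  (c|a)* → new start has ε-edges to the inner start and to the new accept, so C = 2 + 3 = 5
  a? → new start has ε-edges to the inner start and to the new accept, so C = 2 + 1 = 3
  a?c → the left operand accepts ε, so the closure extends into the next operand (via the concat ε-link); C = 3 + 1 = 4
  (a?c)* → C = 1 (new start) + 4 (body) + 1 (new accept) = 6
  (c|a)*(a?c)*ab → the left operand accepts ε, so the closure extends into the next operand (via the concat ε-link); C = 5 + 6 + 1 = 12
  ((c|a)*(a?c)*ab)* → new start has ε-edges to the inner start and to the new accept, so C = 2 + 12 = 14

14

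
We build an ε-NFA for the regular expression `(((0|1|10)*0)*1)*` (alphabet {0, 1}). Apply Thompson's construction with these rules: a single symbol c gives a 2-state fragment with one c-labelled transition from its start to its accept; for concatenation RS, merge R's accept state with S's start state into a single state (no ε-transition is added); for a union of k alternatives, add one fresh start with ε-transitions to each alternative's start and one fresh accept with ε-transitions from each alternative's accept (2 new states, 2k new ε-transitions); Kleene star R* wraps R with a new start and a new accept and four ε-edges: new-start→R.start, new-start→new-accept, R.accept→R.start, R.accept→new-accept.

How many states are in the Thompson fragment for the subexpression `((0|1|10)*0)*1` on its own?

Fragment for `((0|1|10)*0)*1`:
Each of the 6 symbol leaves contributes a 2-state fragment.
  10 — 3 states
  0|1|10 — 9 states
  (0|1|10)* — 11 states
  (0|1|10)*0 — 12 states
  ((0|1|10)*0)* — 14 states
  ((0|1|10)*0)*1 — 15 states

15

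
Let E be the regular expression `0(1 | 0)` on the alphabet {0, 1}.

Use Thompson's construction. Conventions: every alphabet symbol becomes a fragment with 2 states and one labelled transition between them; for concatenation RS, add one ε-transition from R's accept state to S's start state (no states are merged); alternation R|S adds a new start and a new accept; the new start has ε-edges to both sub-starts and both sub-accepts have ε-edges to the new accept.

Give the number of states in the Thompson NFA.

Bottom-up over the parse tree:
Each of the 3 symbol leaves contributes a 2-state fragment.
  1 | 0 : 6 states
  0(1 | 0) : 8 states

8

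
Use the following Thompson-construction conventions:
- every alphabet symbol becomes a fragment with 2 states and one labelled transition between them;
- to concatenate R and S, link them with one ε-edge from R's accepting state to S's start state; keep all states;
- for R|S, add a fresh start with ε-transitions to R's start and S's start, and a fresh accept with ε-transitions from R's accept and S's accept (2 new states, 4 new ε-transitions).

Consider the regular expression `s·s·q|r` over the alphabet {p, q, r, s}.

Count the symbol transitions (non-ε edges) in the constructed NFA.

Recursing over subexpressions:
Each of the 4 symbol leaves contributes exactly 1 symbol transition.
  s·s·q = 3 symbol transitions
  s·s·q|r = 4 symbol transitions

4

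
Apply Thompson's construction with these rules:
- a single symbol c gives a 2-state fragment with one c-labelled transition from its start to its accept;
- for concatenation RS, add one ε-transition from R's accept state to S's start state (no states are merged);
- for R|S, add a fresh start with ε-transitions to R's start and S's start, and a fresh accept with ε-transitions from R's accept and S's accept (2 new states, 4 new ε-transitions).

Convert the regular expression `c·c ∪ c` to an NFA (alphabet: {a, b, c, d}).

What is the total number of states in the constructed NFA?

By structural recursion:
Each of the 3 symbol leaves contributes a 2-state fragment.
  c·c → 4 states
  c·c ∪ c → 8 states

8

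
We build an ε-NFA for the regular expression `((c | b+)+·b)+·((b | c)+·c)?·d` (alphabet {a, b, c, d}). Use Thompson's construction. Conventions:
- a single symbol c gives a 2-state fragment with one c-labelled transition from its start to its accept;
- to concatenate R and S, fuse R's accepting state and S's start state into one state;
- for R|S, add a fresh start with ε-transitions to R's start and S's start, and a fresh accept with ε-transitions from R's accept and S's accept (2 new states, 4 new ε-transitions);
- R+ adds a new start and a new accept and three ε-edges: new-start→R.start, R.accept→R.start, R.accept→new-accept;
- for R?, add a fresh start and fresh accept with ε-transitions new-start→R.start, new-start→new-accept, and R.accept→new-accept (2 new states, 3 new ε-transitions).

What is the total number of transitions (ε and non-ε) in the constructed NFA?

30

By structural recursion:
Each of the 7 symbol leaves contributes 1 transition (1 symbol, 0 ε).
  b+ : 4 transitions (1 symbol, 3 ε)
  c | b+ : 9 transitions (2 symbol, 7 ε)
  (c | b+)+ : 12 transitions (2 symbol, 10 ε)
  (c | b+)+·b : 13 transitions (3 symbol, 10 ε)
  ((c | b+)+·b)+ : 16 transitions (3 symbol, 13 ε)
  b | c : 6 transitions (2 symbol, 4 ε)
  (b | c)+ : 9 transitions (2 symbol, 7 ε)
  (b | c)+·c : 10 transitions (3 symbol, 7 ε)
  ((b | c)+·c)? : 13 transitions (3 symbol, 10 ε)
  ((c | b+)+·b)+·((b | c)+·c)?·d : 30 transitions (7 symbol, 23 ε)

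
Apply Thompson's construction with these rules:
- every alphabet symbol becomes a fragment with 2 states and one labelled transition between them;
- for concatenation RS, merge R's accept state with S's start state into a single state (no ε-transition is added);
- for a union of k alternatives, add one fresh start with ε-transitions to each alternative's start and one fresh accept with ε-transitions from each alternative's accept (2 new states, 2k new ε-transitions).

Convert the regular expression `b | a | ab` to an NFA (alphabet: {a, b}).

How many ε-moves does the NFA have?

6

By structural recursion:
Each of the 4 symbol leaves contributes 0 ε-transitions.
  ab : 0 ε-transitions
  b | a | ab : 6 ε-transitions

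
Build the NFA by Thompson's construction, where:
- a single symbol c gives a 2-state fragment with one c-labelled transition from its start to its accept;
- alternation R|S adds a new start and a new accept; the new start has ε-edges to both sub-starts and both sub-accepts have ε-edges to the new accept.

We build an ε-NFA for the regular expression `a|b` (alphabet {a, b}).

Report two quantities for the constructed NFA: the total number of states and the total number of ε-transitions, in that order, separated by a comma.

6, 4

Recursing over subexpressions:
Each of the 2 symbol leaves contributes 2 states and 0 ε-transitions.
  a|b : 6 states, 4 ε-transitions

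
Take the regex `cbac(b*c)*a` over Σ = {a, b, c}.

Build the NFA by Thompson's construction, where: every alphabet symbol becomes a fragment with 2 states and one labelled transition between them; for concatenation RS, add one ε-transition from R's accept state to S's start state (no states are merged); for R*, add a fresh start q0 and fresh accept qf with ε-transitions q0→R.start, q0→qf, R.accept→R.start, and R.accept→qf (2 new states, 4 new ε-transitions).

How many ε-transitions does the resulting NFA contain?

14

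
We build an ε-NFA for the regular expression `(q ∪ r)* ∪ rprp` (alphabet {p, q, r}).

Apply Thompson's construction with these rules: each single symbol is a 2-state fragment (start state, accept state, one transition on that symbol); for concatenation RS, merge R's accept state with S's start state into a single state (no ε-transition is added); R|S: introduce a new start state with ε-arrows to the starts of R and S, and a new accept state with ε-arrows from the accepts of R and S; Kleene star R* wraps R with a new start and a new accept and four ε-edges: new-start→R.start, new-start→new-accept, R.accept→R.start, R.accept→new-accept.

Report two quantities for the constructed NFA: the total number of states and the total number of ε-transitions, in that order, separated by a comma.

By structural recursion:
Each of the 6 symbol leaves contributes 2 states and 0 ε-transitions.
  q ∪ r — 6 states, 4 ε-transitions
  (q ∪ r)* — 8 states, 8 ε-transitions
  rprp — 5 states, 0 ε-transitions
  (q ∪ r)* ∪ rprp — 15 states, 12 ε-transitions

15, 12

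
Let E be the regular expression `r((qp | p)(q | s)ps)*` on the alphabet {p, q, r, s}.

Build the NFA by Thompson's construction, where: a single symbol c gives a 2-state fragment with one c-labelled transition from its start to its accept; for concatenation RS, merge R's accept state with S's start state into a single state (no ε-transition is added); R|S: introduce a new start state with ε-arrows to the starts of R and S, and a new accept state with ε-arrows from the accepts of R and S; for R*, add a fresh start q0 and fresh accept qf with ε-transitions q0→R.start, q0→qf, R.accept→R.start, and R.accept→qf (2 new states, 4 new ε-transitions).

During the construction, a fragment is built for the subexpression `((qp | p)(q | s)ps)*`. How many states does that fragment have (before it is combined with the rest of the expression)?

Fragment for `((qp | p)(q | s)ps)*`:
Each of the 7 symbol leaves contributes a 2-state fragment.
  qp → 3 states
  qp | p → 7 states
  q | s → 6 states
  (qp | p)(q | s)ps → 14 states
  ((qp | p)(q | s)ps)* → 16 states

16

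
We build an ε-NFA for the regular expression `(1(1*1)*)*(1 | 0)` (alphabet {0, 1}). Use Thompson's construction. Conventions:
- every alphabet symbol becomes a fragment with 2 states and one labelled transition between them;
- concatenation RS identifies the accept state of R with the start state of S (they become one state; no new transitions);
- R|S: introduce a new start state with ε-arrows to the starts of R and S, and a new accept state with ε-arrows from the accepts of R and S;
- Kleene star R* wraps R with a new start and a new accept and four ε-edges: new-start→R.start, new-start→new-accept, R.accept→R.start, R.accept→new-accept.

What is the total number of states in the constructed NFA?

15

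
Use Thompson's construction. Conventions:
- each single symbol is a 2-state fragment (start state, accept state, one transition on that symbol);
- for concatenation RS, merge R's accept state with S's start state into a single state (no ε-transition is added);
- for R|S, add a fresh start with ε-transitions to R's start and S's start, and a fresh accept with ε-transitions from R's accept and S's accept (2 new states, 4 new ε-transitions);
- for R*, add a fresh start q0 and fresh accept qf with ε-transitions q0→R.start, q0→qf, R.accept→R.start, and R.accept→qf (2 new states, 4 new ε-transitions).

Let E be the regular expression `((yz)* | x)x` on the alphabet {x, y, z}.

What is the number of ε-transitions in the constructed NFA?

8

Per subexpression:
Each of the 4 symbol leaves contributes 0 ε-transitions.
  yz : 0 ε-transitions
  (yz)* : 4 ε-transitions
  (yz)* | x : 8 ε-transitions
  ((yz)* | x)x : 8 ε-transitions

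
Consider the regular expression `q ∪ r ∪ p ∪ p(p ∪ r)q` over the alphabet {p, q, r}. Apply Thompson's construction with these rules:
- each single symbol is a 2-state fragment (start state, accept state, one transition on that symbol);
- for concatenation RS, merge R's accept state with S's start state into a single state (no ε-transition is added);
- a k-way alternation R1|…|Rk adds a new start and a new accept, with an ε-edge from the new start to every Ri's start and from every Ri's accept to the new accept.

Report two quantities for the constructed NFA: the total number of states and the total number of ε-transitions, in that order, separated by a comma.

By structural recursion:
Each of the 7 symbol leaves contributes 2 states and 0 ε-transitions.
  p ∪ r — 6 states, 4 ε-transitions
  p(p ∪ r)q — 8 states, 4 ε-transitions
  q ∪ r ∪ p ∪ p(p ∪ r)q — 16 states, 12 ε-transitions

16, 12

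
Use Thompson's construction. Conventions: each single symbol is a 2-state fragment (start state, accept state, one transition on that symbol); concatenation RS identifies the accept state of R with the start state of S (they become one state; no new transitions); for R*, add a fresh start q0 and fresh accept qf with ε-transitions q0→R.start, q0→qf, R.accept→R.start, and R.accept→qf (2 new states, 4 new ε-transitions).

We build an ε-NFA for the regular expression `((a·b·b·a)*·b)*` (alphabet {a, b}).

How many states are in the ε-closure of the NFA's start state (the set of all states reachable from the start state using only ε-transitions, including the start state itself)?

Compute the ε-closure size of each fragment's start state recursively; a symbol fragment's start has no outgoing ε-edge, so its closure is just itself (size 1).
  a·b·b·a → |closure| equals the left operand's closure size = 1 (its accept is not ε-reachable, so the closure stops there)
  (a·b·b·a)* → the star's fresh start ε-reaches both the body's start and the fresh accept: |closure| = 2 + 1 = 3
  (a·b·b·a)*·b → the left operand accepts ε, so the closure extends into the next operand (the shared merged state is already counted); |closure| = 3 + (1−1) = 3
  ((a·b·b·a)*·b)* → new start has ε-edges to the inner start and to the new accept, so |closure| = 2 + 3 = 5

5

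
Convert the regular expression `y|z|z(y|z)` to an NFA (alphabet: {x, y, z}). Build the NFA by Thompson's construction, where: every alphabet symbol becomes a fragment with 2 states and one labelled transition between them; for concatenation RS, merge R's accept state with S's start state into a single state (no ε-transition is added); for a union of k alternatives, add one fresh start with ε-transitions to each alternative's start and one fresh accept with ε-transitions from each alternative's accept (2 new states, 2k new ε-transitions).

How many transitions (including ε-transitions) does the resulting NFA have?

15

Building bottom-up:
Each of the 5 symbol leaves contributes 1 transition (1 symbol, 0 ε).
  y|z — 6 transitions (2 symbol, 4 ε)
  z(y|z) — 7 transitions (3 symbol, 4 ε)
  y|z|z(y|z) — 15 transitions (5 symbol, 10 ε)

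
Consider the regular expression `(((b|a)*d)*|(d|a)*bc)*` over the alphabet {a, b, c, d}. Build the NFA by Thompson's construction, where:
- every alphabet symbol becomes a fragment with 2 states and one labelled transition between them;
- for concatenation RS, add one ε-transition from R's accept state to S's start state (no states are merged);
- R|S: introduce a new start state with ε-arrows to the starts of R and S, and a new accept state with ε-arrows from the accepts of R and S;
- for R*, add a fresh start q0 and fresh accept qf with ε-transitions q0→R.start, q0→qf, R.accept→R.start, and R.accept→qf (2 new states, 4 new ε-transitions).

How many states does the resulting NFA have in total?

28

Bottom-up over the parse tree:
Each of the 7 symbol leaves contributes a 2-state fragment.
  b|a — 6 states
  (b|a)* — 8 states
  (b|a)*d — 10 states
  ((b|a)*d)* — 12 states
  d|a — 6 states
  (d|a)* — 8 states
  (d|a)*bc — 12 states
  ((b|a)*d)*|(d|a)*bc — 26 states
  (((b|a)*d)*|(d|a)*bc)* — 28 states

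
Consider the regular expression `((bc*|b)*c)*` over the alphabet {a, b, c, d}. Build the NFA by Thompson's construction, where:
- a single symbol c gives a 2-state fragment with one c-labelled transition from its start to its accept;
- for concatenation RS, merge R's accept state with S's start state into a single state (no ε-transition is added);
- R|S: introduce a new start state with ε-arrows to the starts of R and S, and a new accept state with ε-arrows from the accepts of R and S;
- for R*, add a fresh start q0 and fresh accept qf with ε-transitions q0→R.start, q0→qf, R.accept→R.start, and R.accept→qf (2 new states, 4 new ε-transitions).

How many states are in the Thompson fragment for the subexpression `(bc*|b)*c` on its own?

Fragment for `(bc*|b)*c`:
Each of the 4 symbol leaves contributes a 2-state fragment.
  c* = 4 states
  bc* = 5 states
  bc*|b = 9 states
  (bc*|b)* = 11 states
  (bc*|b)*c = 12 states

12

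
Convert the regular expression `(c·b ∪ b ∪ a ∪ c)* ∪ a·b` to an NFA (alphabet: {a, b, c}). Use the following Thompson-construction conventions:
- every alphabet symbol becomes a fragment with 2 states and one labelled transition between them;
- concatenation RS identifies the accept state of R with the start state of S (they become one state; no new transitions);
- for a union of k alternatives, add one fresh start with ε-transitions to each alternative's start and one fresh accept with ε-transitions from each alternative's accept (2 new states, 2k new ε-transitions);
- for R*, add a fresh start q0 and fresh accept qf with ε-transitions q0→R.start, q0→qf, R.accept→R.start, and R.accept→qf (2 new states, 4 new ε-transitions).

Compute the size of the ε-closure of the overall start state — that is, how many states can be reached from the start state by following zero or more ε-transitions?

Work bottom-up. For each fragment F, track |ε-closure(F.start)| and whether F's accept lies in that closure (i.e. whether F accepts ε). A single-symbol fragment has closure size 1 and does not accept ε.
  c·b : same as the first factor's closure: |closure| = 1
  c·b ∪ b ∪ a ∪ c : new start ε-reaches every alternative's start; none of them accept ε, so the new accept is not reached: |closure| = 1 + 1 + 1 + 1 + 1 = 5
  (c·b ∪ b ∪ a ∪ c)* : new start has ε-edges to the inner start and to the new accept, so |closure| = 2 + 5 = 7
  a·b : |closure| equals the left operand's closure size = 1 (its accept is not ε-reachable, so the closure stops there)
  (c·b ∪ b ∪ a ∪ c)* ∪ a·b : |closure| = 1 (new start) + (7 + 1) + 1 (new accept, since some branch ε-reaches its own accept) = 10

10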